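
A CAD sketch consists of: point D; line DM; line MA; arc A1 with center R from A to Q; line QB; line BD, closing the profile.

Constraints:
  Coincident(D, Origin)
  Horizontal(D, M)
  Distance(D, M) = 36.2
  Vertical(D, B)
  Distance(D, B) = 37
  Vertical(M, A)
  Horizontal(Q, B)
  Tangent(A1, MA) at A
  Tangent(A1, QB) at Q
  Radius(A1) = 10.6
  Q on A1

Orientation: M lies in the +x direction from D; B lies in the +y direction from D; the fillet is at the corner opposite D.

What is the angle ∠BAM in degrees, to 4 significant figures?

106.3°

D is at the origin; D and M share the same y with |DM| = 36.2 and M on the +x side, so M = (36.20, 0.000). DB is vertical with |DB| = 37.0 and B on the +y side, so B = (0.000, 37.00). The virtual corner opposite D is at (36.20, 37.00). Tangency of A1 to MA means the radius RA is perpendicular to MA and since A1 is tangent to QB there, RQ ⟂ QB, with radius 10.6, so the center R sits 10.6 in from both sides at R = (25.60, 26.40). That places the tangent points at A = (36.20, 26.40) on MA and Q = (25.60, 37.00) on QB. Then cos ∠BAM = AB·AM / (|AB||AM|), giving 106.3°.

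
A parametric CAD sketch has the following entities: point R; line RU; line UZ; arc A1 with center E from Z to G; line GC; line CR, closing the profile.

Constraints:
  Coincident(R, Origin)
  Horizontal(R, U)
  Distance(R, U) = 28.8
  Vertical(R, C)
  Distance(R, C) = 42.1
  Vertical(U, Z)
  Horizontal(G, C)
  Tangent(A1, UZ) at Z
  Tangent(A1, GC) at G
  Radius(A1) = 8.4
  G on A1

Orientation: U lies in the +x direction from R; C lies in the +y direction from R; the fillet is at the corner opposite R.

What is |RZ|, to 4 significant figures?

44.33

R is at the origin; RU is horizontal with |RU| = 28.8 and U on the +x side, so U = (28.80, 0.000). RC is vertical with |RC| = 42.1 and C on the +y side, so C = (0.000, 42.10). The virtual corner opposite R is at (28.80, 42.10). Tangency of A1 to UZ means the radius EZ is perpendicular to UZ and tangency of A1 to GC means the radius EG is perpendicular to GC, with radius 8.4, so the center E sits 8.4 in from both sides at E = (20.40, 33.70). That places the tangent points at Z = (28.80, 33.70) on UZ and G = (20.40, 42.10) on GC. Then |RZ| = |Z − R| = 44.33.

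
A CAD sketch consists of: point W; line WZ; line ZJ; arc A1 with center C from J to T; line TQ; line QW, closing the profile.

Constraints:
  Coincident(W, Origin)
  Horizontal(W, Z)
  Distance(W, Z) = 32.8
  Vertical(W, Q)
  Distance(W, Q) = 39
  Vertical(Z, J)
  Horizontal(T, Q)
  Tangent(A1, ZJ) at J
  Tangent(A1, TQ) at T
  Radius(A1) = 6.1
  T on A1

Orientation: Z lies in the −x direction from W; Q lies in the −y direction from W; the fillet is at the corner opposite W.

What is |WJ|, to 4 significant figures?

46.46

W is at the origin; W and Z share the same y with |WZ| = 32.8 and Z on the −x side, so Z = (-32.80, 0.000). WQ is vertical with |WQ| = 39.0 and Q on the −y side, so Q = (0.000, -39.00). The virtual corner opposite W is at (-32.80, -39.00). A1 meets ZJ tangentially, so CJ is at right angles to ZJ and the tangent condition forces CT to be normal to TQ, with radius 6.1, so the center C sits 6.1 in from both sides at C = (-26.70, -32.90). That places the tangent points at J = (-32.80, -32.90) on ZJ and T = (-26.70, -39.00) on TQ. Then |WJ| = |J − W| = 46.46.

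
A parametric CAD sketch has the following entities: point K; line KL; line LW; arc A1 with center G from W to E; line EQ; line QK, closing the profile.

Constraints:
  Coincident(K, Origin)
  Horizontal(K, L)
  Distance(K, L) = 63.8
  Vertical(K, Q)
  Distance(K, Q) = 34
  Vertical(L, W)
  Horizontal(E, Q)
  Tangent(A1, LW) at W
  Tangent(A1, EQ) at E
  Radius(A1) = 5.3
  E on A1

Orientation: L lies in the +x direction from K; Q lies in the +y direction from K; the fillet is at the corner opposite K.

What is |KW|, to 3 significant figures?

70.0

K is at the origin; K and L share the same y with |KL| = 63.8 and L on the +x side, so L = (63.8, 0.00). K and Q share the same x with |KQ| = 34.0 and Q on the +y side, so Q = (0.00, 34.0). The virtual corner opposite K is at (63.8, 34.0). The tangent condition forces GW to be normal to LW and the tangent condition forces GE to be normal to EQ, with radius 5.3, so the center G sits 5.3 in from both sides at G = (58.5, 28.7). That places the tangent points at W = (63.8, 28.7) on LW and E = (58.5, 34.0) on EQ. Then |KW| = |W − K| = 70.0.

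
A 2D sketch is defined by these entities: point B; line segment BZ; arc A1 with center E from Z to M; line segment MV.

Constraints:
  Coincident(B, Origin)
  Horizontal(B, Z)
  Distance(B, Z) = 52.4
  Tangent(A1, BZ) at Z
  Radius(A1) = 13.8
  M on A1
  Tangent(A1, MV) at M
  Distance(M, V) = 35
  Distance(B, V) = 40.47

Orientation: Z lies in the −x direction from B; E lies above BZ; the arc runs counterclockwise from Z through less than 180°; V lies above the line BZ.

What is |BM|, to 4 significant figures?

41.51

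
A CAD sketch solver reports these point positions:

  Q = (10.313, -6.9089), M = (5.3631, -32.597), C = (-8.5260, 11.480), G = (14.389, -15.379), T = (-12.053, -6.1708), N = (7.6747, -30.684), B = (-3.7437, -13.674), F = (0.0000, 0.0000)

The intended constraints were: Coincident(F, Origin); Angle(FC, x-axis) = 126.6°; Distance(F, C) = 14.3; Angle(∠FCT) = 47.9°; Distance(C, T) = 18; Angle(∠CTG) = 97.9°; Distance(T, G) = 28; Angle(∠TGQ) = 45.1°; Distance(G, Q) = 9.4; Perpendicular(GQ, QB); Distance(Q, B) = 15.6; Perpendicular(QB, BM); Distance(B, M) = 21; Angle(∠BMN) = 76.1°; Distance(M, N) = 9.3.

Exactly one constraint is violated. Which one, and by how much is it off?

Distance(M, N) = 9.3 — off by 6.30.

F = (0.00, 0.00) ✓; FC at 126.6° ✓; |FC| = 14.30 ✓; ∠FCT = 47.90° ✓; |CT| = 18.00 ✓; ∠CTG = 97.90° ✓; |TG| = 28.00 ✓; ∠TGQ = 45.10° ✓; |GQ| = 9.400 ✓; ∠(GQ, QB) = 90.00° ✓; |QB| = 15.60 ✓; ∠(QB, BM) = 90.00° ✓; |BM| = 21.00 ✓; ∠BMN = 76.09° ✓; |MN| = 3.001 ✗.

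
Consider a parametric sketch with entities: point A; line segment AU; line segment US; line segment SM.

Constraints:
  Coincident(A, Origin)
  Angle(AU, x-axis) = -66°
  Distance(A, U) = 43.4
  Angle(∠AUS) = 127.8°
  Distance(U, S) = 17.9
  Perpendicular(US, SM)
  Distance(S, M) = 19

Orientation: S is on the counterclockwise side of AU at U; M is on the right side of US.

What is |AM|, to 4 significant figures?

69.43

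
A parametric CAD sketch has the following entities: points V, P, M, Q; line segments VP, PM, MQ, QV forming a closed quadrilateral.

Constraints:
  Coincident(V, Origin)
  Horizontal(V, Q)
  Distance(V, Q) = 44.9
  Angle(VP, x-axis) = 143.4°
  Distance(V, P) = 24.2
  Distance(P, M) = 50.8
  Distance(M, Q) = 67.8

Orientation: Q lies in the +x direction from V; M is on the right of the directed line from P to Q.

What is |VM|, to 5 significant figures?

38.061

Checks: |PM| = 50.80 ✓; |MQ| = 67.80 ✓.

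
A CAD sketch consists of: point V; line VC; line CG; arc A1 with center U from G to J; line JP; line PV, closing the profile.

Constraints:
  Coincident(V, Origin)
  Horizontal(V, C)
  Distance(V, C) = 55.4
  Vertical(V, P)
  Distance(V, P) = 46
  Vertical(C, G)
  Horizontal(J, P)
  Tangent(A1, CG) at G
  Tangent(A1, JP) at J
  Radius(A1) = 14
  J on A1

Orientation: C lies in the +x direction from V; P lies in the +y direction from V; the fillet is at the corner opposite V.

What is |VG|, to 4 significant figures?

63.98

V is at the origin; VC is horizontal with |VC| = 55.4 and C on the +x side, so C = (55.40, 0.000). VP is vertical with |VP| = 46.0 and P on the +y side, so P = (0.000, 46.00). The virtual corner opposite V is at (55.40, 46.00). Tangency of A1 to CG means the radius UG is perpendicular to CG and tangency of A1 to JP means the radius UJ is perpendicular to JP, with radius 14.0, so the center U sits 14.0 in from both sides at U = (41.40, 32.00). That places the tangent points at G = (55.40, 32.00) on CG and J = (41.40, 46.00) on JP. Then |VG| = |G − V| = 63.98.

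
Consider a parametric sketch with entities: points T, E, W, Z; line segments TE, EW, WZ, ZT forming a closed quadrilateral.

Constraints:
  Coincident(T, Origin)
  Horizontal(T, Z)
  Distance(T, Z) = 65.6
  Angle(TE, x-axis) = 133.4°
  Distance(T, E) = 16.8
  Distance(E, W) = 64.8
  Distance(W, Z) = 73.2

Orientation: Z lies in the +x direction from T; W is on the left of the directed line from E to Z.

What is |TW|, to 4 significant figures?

69.27

Checks: |EW| = 64.80 ✓; |WZ| = 73.20 ✓.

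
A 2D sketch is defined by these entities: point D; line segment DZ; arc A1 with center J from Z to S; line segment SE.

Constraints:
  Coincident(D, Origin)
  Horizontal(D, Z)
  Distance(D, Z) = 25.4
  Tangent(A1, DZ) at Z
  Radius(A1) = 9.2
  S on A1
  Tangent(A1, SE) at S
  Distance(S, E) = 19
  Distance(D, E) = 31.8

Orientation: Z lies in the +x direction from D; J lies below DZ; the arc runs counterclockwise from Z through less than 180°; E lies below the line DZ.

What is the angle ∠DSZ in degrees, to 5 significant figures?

107.61°

D is at the origin; DZ is horizontal with |DZ| = 25.4 and Z on the +x side, so Z = (25.400, 0.0000). Tangency of A1 to DZ means the radius JZ is perpendicular to DZ, so J = Z + (0, -9.2) = (25.400, -9.2000). Since JS ⟂ SE (tangency), |JE| = √(9.2² + 19.0²) = 21.110 regardless of where S sits on A1. So E lies on both circle(D, 31.8) and circle(J, 21.110); the below-DZ intersection is E = (15.428, -27.807). S is the foot of the tangent from E: S = (16.208, -8.8226).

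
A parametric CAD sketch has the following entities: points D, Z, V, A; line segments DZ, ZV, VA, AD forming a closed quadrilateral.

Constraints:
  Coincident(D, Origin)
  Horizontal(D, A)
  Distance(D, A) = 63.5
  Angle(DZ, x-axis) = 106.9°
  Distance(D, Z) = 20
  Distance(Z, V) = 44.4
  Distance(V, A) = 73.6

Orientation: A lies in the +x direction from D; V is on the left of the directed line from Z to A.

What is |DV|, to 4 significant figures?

59.66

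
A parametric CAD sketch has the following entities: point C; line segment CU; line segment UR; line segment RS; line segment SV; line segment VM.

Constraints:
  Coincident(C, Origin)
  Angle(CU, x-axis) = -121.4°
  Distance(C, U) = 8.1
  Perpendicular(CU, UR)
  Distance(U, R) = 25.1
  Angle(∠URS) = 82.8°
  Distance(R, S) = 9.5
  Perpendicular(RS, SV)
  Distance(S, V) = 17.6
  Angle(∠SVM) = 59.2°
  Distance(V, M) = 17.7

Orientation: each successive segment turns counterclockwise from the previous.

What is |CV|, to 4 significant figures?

6.508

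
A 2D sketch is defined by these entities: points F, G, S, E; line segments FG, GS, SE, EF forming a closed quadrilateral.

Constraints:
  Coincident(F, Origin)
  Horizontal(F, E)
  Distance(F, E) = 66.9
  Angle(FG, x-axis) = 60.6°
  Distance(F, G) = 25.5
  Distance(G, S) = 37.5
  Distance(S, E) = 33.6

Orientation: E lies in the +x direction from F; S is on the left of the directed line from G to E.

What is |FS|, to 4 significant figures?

57.18

F is at the origin; F and E share the same y with |FE| = 66.9 and E in +x, so E = (66.9, 0). FG runs at 60.6° with |FG| = 25.5, so G = (12.52, 22.22). S is determined by |GS| = 37.5 and |SE| = 33.6 together: it lies at the intersection of circle(G, 37.5) and circle(E, 33.6). With |GE| = 58.74, the foot of the radical line on GE is 31.73 from G and the perpendicular offset is √(37.5² − 31.73²) = 19.98. Taking the left-of-GE solution: S = (49.45, 28.71).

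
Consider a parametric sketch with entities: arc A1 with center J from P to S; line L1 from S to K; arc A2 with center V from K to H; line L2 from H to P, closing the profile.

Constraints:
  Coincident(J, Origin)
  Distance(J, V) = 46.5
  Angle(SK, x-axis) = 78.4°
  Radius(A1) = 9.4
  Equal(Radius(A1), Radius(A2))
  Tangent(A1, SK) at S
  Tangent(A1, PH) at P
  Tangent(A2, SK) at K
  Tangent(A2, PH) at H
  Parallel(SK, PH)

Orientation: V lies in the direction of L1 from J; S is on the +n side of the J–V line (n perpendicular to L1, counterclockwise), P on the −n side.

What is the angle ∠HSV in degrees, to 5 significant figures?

10.585°

Tangency of A1 to both parallel lines with radius 9.4 puts S and P at J ± 9.4·n: S = (-9.2080, 1.8901), P = (9.2080, -1.8901). Equal radii place K and H the same way about V: K = V + 9.4·n = (0.14212, 47.440), H = V − 9.4·n = (18.558, 43.660). Then cos ∠HSV = SH·SV / (|SH||SV|), giving 10.585°.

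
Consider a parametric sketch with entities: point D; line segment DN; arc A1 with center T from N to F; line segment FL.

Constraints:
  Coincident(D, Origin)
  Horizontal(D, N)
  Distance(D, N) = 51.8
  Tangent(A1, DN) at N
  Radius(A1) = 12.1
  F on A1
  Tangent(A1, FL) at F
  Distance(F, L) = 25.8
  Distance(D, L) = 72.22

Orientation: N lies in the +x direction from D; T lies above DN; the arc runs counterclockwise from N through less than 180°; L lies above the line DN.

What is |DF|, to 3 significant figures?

65.2

D is at the origin; DN is horizontal with |DN| = 51.8 and N on the +x side, so N = (51.8, 0.00). Since A1 is tangent to DN there, TN ⟂ DN, so T = N + (0, 12.1) = (51.8, 12.1). Since TF ⟂ FL (tangency), |TL| = √(12.1² + 25.8²) = 28.5 regardless of where F sits on A1. So L lies on both circle(D, 72.22) and circle(T, 28.5); the above-DN intersection is L = (60.7, 39.2). F is the foot of the tangent from L: F = (63.8, 13.6).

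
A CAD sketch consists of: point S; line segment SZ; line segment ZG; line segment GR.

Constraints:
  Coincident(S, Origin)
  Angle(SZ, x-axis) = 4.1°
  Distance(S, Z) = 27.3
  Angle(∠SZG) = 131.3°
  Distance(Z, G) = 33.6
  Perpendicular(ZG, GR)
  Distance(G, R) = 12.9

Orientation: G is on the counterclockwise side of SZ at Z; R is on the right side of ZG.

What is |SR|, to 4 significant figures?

61.49

∠SZG = 131.3°, so ZG runs at 4.1° + (180° − 131.3°) = 52.80° from the x-axis; with |ZG| = 33.6, G = Z + 33.6·(cos 52.80°, sin 52.80°) = (47.54, 28.72). The perpendicularity gives GR at right angles to ZG; with |GR| = 12.9 on the right of ZG, R = G + 12.9·(0.7965, -0.6046) = (57.82, 20.92). Then |SR| = |R − S| = 61.49.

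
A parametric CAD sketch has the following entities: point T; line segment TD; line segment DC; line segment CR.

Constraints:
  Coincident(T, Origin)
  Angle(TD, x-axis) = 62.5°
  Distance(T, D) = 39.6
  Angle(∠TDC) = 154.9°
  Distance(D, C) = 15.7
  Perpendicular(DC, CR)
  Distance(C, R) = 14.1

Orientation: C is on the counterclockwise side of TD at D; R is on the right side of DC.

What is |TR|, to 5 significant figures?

60.110

∠TDC = 154.9°, so DC runs at 62.5° + (180° − 154.9°) = 87.600° from the x-axis; with |DC| = 15.7, C = D + 15.7·(cos 87.600°, sin 87.600°) = (18.943, 50.812). DC is perpendicular to CR; with |CR| = 14.1 on the right of DC, R = C + 14.1·(0.99912, -0.041876) = (33.030, 50.221). Then |TR| = |R − T| = 60.110.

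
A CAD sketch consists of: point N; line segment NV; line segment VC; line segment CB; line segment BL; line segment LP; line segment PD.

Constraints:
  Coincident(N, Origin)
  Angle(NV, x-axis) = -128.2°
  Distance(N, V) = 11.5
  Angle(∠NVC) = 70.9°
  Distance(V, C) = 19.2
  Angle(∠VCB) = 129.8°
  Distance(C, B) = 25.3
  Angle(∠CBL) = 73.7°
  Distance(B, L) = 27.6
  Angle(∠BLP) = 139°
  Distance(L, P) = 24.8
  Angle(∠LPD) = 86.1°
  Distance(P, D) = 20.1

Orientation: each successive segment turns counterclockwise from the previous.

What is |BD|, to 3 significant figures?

44.3

∠BLP = 139.0° gives LP at 178° from the x-axis; with |LP| = 24.8, P = (-12.4, 17.1). ∠LPD = 86.1° gives PD at -87.7° from the x-axis; with |PD| = 20.1, D = (-11.6, -2.96). Then |BD| = |D − B| = 44.3.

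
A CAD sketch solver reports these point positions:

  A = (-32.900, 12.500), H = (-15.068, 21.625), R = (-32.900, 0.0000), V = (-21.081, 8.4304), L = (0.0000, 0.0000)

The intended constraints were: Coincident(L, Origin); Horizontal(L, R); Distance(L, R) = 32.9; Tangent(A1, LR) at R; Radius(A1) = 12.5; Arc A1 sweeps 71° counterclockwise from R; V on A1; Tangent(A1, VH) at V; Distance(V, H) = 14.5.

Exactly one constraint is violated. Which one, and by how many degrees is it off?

Tangent(A1, VH) at V — off by 5.50°.

L = (0.00, 0.00) ✓; L.y = 0.00, R.y = 0.00 ✓; |LR| = 32.90 ✓; ∠(AR, RL) = 90.00° ✓; |AR| = 12.50 ✓; bearing(A→V) − bearing(A→R) = 71.00° ✓; |AV| = 12.50 ✓; ∠(AV, VH) = 95.50° ✗; |VH| = 14.50 ✓.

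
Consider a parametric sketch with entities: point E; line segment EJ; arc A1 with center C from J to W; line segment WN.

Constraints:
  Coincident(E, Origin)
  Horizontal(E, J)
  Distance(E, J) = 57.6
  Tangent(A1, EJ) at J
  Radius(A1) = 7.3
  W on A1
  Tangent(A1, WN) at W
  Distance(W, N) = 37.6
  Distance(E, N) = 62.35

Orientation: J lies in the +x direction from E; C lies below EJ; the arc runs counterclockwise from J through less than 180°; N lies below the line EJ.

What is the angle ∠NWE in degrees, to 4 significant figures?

88.45°

E is at the origin; E and J share the same y with |EJ| = 57.6 and J on the +x side, so J = (57.60, 0.000). Since A1 is tangent to EJ there, CJ ⟂ EJ, so C = J + (0, -7.3) = (57.60, -7.300). Since CW ⟂ WN (tangency), |CN| = √(7.3² + 37.6²) = 38.30 regardless of where W sits on A1. So N lies on both circle(E, 62.35) and circle(C, 38.30); the below-EJ intersection is N = (44.77, -43.39). W is the foot of the tangent from N: W = (50.38, -6.211).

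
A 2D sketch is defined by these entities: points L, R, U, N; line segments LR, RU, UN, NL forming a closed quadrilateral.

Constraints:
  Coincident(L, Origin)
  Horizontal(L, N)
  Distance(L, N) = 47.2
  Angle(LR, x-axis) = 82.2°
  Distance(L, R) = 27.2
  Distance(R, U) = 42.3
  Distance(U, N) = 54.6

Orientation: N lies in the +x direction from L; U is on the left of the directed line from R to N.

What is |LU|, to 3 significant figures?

64.9

Checks: |RU| = 42.30 ✓; |UN| = 54.60 ✓.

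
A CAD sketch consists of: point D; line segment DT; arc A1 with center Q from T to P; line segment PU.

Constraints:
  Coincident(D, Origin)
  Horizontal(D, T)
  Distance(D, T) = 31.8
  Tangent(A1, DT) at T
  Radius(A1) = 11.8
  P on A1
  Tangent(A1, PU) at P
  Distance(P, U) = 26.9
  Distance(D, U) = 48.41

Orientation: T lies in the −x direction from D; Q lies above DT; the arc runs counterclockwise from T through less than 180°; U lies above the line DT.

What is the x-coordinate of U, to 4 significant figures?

-26.29

Checks: |QP| = 11.80 ✓; ∠(QP, PU) = 90.00° ✓; |PU| = 26.90 ✓; |DU| = 48.41 ✓.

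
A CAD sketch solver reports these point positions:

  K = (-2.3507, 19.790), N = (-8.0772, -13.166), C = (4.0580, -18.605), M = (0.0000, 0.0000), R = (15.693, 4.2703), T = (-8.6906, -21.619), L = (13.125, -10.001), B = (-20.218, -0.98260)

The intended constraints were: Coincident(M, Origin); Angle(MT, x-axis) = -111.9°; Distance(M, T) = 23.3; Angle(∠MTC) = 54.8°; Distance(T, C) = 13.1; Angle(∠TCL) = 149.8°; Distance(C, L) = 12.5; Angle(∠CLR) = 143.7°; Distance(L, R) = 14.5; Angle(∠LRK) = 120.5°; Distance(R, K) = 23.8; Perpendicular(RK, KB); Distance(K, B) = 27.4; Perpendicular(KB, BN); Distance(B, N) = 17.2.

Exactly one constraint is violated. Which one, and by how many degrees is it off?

Perpendicular(KB, BN) — off by 4.40°.

M = (0.00, 0.00) ✓; MT at -111.9° ✓; |MT| = 23.30 ✓; ∠MTC = 54.80° ✓; |TC| = 13.10 ✓; ∠TCL = 149.8° ✓; |CL| = 12.50 ✓; ∠CLR = 143.7° ✓; |LR| = 14.50 ✓; ∠LRK = 120.5° ✓; |RK| = 23.80 ✓; ∠(RK, KB) = 90.00° ✓; |KB| = 27.40 ✓; ∠(KB, BN) = 85.60° ✗; |BN| = 17.20 ✓.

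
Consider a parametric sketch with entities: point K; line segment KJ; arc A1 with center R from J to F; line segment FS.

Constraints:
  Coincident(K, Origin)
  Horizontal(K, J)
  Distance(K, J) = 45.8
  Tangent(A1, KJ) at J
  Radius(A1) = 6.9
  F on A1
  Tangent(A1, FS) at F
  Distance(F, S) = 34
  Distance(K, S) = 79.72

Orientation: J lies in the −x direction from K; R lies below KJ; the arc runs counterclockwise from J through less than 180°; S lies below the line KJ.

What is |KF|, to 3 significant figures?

50.3

K is at the origin; K and J share the same y with |KJ| = 45.8 and J on the −x side, so J = (-45.8, 0.00). The tangent condition forces RJ to be normal to KJ, so R = J + (0, -6.9) = (-45.8, -6.90). Since RF ⟂ FS (tangency), |RS| = √(6.9² + 34.0²) = 34.7 regardless of where F sits on A1. So S lies on both circle(K, 79.72) and circle(R, 34.7); the below-KJ intersection is S = (-76.1, -23.9). F is the foot of the tangent from S: F = (-50.3, -1.67).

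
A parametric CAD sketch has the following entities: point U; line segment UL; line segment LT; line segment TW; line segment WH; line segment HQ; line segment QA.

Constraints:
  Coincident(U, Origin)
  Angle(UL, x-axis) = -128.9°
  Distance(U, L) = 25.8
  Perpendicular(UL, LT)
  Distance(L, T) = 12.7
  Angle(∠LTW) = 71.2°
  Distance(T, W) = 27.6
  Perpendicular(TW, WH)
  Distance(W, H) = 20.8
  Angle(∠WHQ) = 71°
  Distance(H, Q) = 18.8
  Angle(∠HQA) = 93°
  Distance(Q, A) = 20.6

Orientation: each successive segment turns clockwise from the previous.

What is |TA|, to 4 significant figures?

16.33

U is at the origin; UL runs at -128.9° with length 25.8, so L = (-16.20, -20.08). The perpendicularity gives LT at right angles to UL, so LT runs at 141.1°; with |LT| = 12.7, T = (-26.09, -12.10). ∠LTW = 71.2° gives TW at 32.30° from the x-axis; with |TW| = 27.6, W = (-2.756, 2.645). TW is perpendicular to WH, so WH runs at -57.70°; with |WH| = 20.8, H = (8.359, -14.94). ∠WHQ = 71.0° gives HQ at -166.7° from the x-axis; with |HQ| = 18.8, Q = (-9.937, -19.26). ∠HQA = 93.0° gives QA at 106.3° from the x-axis; with |QA| = 20.6, A = (-15.72, 0.5102). Then |TA| = |A − T| = 16.33.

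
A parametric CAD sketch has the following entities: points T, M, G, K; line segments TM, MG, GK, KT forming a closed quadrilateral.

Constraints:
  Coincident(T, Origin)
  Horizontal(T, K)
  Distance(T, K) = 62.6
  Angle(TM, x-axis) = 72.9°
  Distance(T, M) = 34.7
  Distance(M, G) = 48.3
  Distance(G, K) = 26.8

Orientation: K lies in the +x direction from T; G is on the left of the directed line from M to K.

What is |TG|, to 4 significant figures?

63.75

Checks: |MG| = 48.30 ✓; |GK| = 26.80 ✓.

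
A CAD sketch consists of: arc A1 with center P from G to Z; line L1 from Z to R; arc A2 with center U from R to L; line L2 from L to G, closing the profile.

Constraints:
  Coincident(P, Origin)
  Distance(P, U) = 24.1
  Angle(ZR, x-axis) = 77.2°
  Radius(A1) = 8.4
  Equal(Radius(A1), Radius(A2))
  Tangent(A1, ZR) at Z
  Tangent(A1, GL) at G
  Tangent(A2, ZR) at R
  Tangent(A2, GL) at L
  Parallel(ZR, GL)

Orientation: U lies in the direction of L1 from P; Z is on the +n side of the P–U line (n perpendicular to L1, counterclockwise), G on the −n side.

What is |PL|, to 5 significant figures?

25.522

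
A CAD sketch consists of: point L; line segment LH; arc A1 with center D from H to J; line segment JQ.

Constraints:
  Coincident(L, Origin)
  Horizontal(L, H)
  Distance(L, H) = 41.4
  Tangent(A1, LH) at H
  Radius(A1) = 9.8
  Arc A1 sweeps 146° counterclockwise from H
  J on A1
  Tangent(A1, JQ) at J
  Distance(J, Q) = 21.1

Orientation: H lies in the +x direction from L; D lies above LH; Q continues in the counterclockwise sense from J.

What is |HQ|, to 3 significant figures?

32.1

L is at the origin; LH is horizontal with |LH| = 41.4 and H on the +x side, so H = (41.4, 0.00). Tangency of A1 to LH means the radius DH is perpendicular to LH, so D = H + (0, 9.8) = (41.4, 9.80). On A1, H sits at bearing -90° from D; a 146° counterclockwise sweep puts J at bearing 56°, so J = D + 9.8·(cos 56°, sin 56°) = (46.9, 17.9). A1 meets JQ tangentially, so DJ is at right angles to JQ, so JQ runs along (−sin 56°, cos 56°); with |JQ| = 21.1, Q = (29.4, 29.7). Then |HQ| = |Q − H| = 32.1.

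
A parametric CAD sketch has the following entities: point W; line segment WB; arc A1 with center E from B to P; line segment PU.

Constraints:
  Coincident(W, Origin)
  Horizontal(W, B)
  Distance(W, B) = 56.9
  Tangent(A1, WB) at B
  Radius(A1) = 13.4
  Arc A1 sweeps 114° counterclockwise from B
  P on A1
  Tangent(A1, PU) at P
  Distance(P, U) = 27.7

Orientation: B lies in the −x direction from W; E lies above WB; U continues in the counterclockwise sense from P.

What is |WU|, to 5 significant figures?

71.255

W is at the origin; WB is horizontal with |WB| = 56.9 and B on the −x side, so B = (-56.900, 0.0000). Since A1 is tangent to WB there, EB ⟂ WB, so E = B + (0, 13.4) = (-56.900, 13.400). On A1, B sits at bearing -90° from E; a 114° counterclockwise sweep puts P at bearing 24°, so P = E + 13.4·(cos 24°, sin 24°) = (-44.658, 18.850). The tangent condition forces EP to be normal to PU, so PU runs along (−sin 24°, cos 24°); with |PU| = 27.7, U = (-55.925, 44.155). Then |WU| = |U − W| = 71.255.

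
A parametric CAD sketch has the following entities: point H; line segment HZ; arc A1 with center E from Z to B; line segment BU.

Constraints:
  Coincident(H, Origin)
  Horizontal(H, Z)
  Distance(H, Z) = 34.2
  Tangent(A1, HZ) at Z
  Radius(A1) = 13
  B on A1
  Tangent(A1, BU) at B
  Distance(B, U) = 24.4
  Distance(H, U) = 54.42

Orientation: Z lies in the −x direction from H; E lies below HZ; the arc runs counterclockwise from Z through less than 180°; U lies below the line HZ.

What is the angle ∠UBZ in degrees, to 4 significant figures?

123.1°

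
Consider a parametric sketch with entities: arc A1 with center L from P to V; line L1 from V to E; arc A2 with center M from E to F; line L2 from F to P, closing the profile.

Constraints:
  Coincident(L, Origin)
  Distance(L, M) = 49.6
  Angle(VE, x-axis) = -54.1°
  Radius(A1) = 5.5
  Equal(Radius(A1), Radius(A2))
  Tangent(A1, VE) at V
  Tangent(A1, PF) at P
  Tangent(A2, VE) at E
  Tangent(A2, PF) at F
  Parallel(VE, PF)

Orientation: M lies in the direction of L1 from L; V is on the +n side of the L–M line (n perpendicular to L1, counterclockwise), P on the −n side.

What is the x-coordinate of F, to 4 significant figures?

24.63

The slot axis is L1's direction at -54.1°, so u = (cos -54.1°, sin -54.1°) = (0.5864, -0.8100) and n = (−sin -54.1°, cos -54.1°) = (0.8100, 0.5864). L is at the origin and M lies 49.6 along u from L, so M = 49.6·u = (29.08, -40.18). Tangency of A1 to both parallel lines with radius 5.5 puts V and P at L ± 5.5·n: V = (4.455, 3.225), P = (-4.455, -3.225). Equal radii place E and F the same way about M: E = M + 5.5·n = (33.54, -36.95), F = M − 5.5·n = (24.63, -43.40). So F.x = 24.63.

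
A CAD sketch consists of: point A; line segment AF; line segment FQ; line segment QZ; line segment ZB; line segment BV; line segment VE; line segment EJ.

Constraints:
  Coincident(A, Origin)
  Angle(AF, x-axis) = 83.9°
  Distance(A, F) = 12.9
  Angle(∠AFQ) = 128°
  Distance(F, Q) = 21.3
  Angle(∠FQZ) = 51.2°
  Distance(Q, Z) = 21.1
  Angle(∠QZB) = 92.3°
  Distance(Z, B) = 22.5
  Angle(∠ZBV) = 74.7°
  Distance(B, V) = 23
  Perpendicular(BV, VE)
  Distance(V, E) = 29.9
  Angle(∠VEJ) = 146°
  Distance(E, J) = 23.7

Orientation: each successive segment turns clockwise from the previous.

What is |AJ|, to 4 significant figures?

44.48

A is at the origin; AF runs at 83.9° with length 12.9, so F = (1.371, 12.83). ∠AFQ = 128.0° gives FQ at 31.90° from the x-axis; with |FQ| = 21.3, Q = (19.45, 24.08). ∠FQZ = 51.2° gives QZ at -96.90° from the x-axis; with |QZ| = 21.1, Z = (16.92, 3.136). ∠QZB = 92.3° gives ZB at 175.4° from the x-axis; with |ZB| = 22.5, B = (-5.509, 4.940). ∠ZBV = 74.7° gives BV at 70.10° from the x-axis; with |BV| = 23.0, V = (2.320, 26.57). BV is perpendicular to VE, so VE runs at -19.90°; with |VE| = 29.9, E = (30.43, 16.39). ∠VEJ = 146.0° gives EJ at -53.90° from the x-axis; with |EJ| = 23.7, J = (44.40, -2.760). Then |AJ| = |J − A| = 44.48.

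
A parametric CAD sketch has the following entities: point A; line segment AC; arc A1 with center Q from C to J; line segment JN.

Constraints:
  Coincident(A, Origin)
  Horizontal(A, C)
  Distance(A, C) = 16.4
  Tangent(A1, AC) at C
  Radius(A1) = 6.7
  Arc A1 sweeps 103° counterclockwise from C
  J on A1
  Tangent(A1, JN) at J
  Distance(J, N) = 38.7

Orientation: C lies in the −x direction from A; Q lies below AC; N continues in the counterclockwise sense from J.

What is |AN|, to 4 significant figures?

48.07

On A1, C sits at bearing 90° from Q; a 103° counterclockwise sweep puts J at bearing 193°, so J = Q + 6.7·(cos 193°, sin 193°) = (-22.93, -8.207). A1 meets JN tangentially, so QJ is at right angles to JN, so JN runs along (−sin 193°, cos 193°); with |JN| = 38.7, N = (-14.22, -45.92). Then |AN| = |N − A| = 48.07.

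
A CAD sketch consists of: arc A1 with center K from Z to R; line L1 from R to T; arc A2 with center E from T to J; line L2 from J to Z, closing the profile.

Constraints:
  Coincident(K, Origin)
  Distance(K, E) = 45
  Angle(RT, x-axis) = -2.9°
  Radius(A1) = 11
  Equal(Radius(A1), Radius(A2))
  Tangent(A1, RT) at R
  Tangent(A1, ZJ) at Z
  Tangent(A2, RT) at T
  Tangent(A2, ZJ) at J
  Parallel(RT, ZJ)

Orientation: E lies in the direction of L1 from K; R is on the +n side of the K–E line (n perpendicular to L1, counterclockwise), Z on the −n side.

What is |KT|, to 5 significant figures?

46.325

The slot axis is L1's direction at -2.9°, so u = (cos -2.9°, sin -2.9°) = (0.99872, -0.050593) and n = (−sin -2.9°, cos -2.9°) = (0.050593, 0.99872). K is at the origin and E lies 45.0 along u from K, so E = 45.0·u = (44.942, -2.2767). Tangency of A1 to both parallel lines with radius 11.0 puts R and Z at K ± 11.0·n: R = (0.55652, 10.986), Z = (-0.55652, -10.986). Equal radii place T and J the same way about E: T = E + 11.0·n = (45.499, 8.7092), J = E − 11.0·n = (44.386, -13.263). Then |KT| = |T − K| = 46.325.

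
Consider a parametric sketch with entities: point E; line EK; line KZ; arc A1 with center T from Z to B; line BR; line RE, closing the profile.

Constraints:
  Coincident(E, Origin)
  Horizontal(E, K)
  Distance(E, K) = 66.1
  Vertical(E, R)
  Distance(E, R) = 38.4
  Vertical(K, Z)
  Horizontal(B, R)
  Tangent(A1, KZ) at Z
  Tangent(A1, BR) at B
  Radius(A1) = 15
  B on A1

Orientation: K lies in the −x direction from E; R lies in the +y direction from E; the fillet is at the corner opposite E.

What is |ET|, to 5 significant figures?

56.203

E is at the origin; EK is horizontal with |EK| = 66.1 and K on the −x side, so K = (-66.100, 0.0000). E and R share the same x with |ER| = 38.4 and R on the +y side, so R = (0.0000, 38.400). The virtual corner opposite E is at (-66.100, 38.400). A1 meets KZ tangentially, so TZ is at right angles to KZ and A1 meets BR tangentially, so TB is at right angles to BR, with radius 15.0, so the center T sits 15.0 in from both sides at T = (-51.100, 23.400). Then |ET| = |T − E| = 56.203.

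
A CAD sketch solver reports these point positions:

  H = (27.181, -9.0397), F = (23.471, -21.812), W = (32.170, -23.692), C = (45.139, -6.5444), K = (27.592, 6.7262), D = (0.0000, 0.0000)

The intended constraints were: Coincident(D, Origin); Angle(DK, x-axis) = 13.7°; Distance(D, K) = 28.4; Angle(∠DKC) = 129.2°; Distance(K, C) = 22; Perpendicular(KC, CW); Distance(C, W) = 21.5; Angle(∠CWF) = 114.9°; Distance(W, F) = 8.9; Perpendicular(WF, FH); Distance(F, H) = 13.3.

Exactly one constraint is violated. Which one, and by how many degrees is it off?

Perpendicular(WF, FH) — off by 4.00°.

D = (0.00, 0.00) ✓; DK at 13.70° ✓; |DK| = 28.40 ✓; ∠DKC = 129.2° ✓; |KC| = 22.00 ✓; ∠(KC, CW) = 90.00° ✓; |CW| = 21.50 ✓; ∠CWF = 114.9° ✓; |WF| = 8.900 ✓; ∠(WF, FH) = 94.00° ✗; |FH| = 13.30 ✓.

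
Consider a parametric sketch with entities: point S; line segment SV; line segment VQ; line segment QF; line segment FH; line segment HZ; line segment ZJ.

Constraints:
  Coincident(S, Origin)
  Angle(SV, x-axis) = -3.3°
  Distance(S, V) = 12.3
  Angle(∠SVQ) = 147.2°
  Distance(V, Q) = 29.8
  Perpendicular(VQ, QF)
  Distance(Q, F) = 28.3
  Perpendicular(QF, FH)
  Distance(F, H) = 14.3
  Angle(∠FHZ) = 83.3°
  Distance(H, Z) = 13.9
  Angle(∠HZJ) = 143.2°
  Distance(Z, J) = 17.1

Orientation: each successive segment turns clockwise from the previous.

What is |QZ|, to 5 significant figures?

19.257

S is at the origin; SV runs at -3.3° with length 12.3, so V = (12.280, -0.70804). ∠SVQ = 147.2° gives VQ at -36.100° from the x-axis; with |VQ| = 29.8, Q = (36.358, -18.266). VQ is perpendicular to QF, so QF runs at -126.10°; with |QF| = 28.3, F = (19.683, -41.132). QF ⟂ FH, so FH runs at 143.90°; with |FH| = 14.3, H = (8.1292, -32.707). ∠FHZ = 83.3° gives HZ at 47.200° from the x-axis; with |HZ| = 13.9, Z = (17.573, -22.508). Then |QZ| = |Z − Q| = 19.257.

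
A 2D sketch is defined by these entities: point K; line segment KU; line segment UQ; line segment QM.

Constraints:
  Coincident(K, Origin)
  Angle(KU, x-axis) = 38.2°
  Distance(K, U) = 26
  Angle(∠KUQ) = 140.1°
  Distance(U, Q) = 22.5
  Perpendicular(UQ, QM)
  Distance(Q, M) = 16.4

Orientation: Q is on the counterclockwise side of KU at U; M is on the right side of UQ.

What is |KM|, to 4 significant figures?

53.81

K is at the origin; KU runs at 38.2° with length 26.0, so U = 26.0·(cos 38.2°, sin 38.2°) = (20.43, 16.08). ∠KUQ = 140.1°, so UQ runs at 38.2° + (180° − 140.1°) = 78.10° from the x-axis; with |UQ| = 22.5, Q = U + 22.5·(cos 78.10°, sin 78.10°) = (25.07, 38.10). UQ is perpendicular to QM; with |QM| = 16.4 on the right of UQ, M = Q + 16.4·(0.9785, -0.2062) = (41.12, 34.71). Then |KM| = |M − K| = 53.81.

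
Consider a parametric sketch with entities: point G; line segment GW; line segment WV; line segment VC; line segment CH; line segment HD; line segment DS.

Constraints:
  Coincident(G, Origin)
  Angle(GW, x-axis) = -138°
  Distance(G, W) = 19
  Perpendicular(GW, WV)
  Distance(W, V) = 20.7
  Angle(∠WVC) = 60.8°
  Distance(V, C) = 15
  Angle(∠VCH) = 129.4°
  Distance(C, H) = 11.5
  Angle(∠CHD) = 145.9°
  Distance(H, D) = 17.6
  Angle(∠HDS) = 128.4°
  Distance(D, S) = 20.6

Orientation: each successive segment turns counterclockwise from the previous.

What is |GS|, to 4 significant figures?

36.41

∠CHD = 145.9° gives HD at 155.9° from the x-axis; with |HD| = 17.6, D = (-17.56, 3.064). ∠HDS = 128.4° gives DS at -152.5° from the x-axis; with |DS| = 20.6, S = (-35.83, -6.448). Then |GS| = |S − G| = 36.41.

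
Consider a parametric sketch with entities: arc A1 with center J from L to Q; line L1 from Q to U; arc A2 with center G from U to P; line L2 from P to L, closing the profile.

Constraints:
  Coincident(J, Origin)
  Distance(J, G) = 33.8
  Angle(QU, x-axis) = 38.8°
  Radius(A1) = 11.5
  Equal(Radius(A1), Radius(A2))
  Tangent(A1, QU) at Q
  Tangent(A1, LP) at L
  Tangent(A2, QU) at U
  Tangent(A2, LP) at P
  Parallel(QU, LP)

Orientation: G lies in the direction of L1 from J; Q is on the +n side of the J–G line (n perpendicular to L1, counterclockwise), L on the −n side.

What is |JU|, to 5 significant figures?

35.703

The slot axis is L1's direction at 38.8°, so u = (cos 38.8°, sin 38.8°) = (0.77934, 0.62660) and n = (−sin 38.8°, cos 38.8°) = (-0.62660, 0.77934). J is at the origin and G lies 33.8 along u from J, so G = 33.8·u = (26.342, 21.179). Tangency of A1 to both parallel lines with radius 11.5 puts Q and L at J ± 11.5·n: Q = (-7.2059, 8.9624), L = (7.2059, -8.9624). Equal radii place U and P the same way about G: U = G + 11.5·n = (19.136, 30.142), P = G − 11.5·n = (33.548, 12.217). Then |JU| = |U − J| = 35.703.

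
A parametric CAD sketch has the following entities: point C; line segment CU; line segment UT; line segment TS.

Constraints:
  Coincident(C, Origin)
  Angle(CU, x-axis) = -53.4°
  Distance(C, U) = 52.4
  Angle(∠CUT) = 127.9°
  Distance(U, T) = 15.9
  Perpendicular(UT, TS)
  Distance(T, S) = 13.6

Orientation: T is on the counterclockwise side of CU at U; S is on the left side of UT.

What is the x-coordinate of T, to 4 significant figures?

47.14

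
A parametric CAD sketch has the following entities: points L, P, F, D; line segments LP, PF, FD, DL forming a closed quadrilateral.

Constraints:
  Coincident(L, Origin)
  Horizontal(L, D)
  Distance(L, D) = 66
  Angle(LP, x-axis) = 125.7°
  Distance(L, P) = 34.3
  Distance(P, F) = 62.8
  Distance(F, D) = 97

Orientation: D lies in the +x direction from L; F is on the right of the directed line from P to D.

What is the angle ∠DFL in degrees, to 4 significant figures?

33.77°

L is at the origin; LD is horizontal with |LD| = 66.0 and D in +x, so D = (66.0, 0). LP runs at 125.7° with |LP| = 34.3, so P = (-20.02, 27.85). F is determined by |PF| = 62.8 and |FD| = 97.0 together: it lies at the intersection of circle(P, 62.8) and circle(D, 97.0). With |PD| = 90.41, the foot of the radical line on PD is 14.98 from P and the perpendicular offset is √(62.8² − 14.98²) = 60.99. Taking the right-of-PD solution: F = (-24.55, -34.78).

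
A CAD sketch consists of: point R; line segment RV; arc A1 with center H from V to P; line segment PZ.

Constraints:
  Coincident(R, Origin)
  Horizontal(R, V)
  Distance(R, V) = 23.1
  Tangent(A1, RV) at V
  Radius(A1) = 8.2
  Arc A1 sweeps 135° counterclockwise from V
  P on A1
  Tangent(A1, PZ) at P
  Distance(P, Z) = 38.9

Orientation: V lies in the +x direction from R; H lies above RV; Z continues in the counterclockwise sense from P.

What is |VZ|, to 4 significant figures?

46.84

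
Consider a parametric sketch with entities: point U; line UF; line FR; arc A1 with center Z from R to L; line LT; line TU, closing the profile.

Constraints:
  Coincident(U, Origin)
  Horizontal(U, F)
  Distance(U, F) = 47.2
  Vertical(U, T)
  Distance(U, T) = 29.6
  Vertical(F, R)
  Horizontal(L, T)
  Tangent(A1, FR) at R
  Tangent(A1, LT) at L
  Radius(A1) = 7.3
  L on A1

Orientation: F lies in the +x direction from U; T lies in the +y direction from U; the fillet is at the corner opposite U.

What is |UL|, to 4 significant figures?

49.68

The virtual corner opposite U is at (47.20, 29.60). Since A1 is tangent to FR there, ZR ⟂ FR and A1 meets LT tangentially, so ZL is at right angles to LT, with radius 7.3, so the center Z sits 7.3 in from both sides at Z = (39.90, 22.30). That places the tangent points at R = (47.20, 22.30) on FR and L = (39.90, 29.60) on LT. Then |UL| = |L − U| = 49.68.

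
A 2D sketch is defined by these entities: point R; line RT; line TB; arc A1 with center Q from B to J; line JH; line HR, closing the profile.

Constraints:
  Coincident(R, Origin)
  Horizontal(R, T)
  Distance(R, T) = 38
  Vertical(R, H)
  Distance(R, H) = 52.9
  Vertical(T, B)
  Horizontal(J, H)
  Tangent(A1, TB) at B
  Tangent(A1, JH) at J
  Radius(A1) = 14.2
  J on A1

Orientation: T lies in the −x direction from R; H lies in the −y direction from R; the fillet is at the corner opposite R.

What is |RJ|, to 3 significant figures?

58.0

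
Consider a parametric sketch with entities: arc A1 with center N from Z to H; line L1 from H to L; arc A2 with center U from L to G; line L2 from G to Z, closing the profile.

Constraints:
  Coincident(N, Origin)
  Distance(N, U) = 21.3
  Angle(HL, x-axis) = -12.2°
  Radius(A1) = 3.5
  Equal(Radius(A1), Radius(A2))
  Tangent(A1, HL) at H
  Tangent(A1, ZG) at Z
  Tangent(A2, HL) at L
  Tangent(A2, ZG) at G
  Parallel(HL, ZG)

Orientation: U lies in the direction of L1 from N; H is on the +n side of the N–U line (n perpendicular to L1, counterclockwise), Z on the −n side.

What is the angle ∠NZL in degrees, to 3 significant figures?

71.8°

Tangency of A1 to both parallel lines with radius 3.5 puts H and Z at N ± 3.5·n: H = (0.740, 3.42), Z = (-0.740, -3.42). Equal radii place L and G the same way about U: L = U + 3.5·n = (21.6, -1.08), G = U − 3.5·n = (20.1, -7.92). Then cos ∠NZL = ZN·ZL / (|ZN||ZL|), giving 71.8°.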